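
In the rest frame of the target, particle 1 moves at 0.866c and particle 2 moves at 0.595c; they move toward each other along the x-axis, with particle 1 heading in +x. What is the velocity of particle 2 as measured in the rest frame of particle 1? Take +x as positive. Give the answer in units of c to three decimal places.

β_A = 0.866, β_B = -0.595.
Transform to A's frame with the inverse velocity-addition law: u' = (u − v)/(1 − uv/c²), taking u = β_B and v = β_A.
u' = (-0.595 − 0.866) / (1 − (0.866)(-0.595)) = -1.4610/1.5153 = -0.9642.

-0.964c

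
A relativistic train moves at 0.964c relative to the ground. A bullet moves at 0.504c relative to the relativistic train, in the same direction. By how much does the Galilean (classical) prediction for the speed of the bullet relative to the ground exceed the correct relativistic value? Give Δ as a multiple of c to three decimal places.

Galilean: u_cl = 0.504 + 0.964 = 1.4680.
Relativistic: u_rel = (0.504 + 0.964) / (1 + 0.504·0.964) = 1.4680/1.4859 = 0.9880.
Δ = 1.4680 − 0.9880 = 0.4800.
(The classical prediction exceeds c; the relativistic result does not.)

Δ = 0.480c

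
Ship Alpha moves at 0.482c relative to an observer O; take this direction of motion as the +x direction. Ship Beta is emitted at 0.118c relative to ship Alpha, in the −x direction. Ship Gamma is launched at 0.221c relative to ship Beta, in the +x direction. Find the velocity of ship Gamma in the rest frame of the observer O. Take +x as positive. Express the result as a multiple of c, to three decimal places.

+0.559c

Apply u = (u' + v)/(1 + u'v/c²) successively, working outward toward the observer O.
Start: velocity of ship Alpha relative to the observer O = 0.4820c.
Compose with ship Beta (u' = -0.118 in ship Alpha frame): u_1 = (-0.118 + 0.482) / (1 + (-0.118)·0.482) = 0.3640/0.9431 = 0.3860.
Compose with ship Gamma (u' = 0.221 in ship Beta frame): u_2 = (0.221 + 0.386) / (1 + 0.221·0.386) = 0.6070/1.0853 = 0.5593.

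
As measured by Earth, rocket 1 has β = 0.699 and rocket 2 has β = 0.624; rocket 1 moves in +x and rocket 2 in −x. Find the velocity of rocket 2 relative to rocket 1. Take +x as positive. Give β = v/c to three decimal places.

β_A = 0.699, β_B = -0.624.
Transform to A's frame with the inverse velocity-addition law: u' = (u − v)/(1 − uv/c²), taking u = β_B and v = β_A.
u' = (-0.624 − 0.699) / (1 − (0.699)(-0.624)) = -1.3230/1.4362 = -0.9212.

β = -0.921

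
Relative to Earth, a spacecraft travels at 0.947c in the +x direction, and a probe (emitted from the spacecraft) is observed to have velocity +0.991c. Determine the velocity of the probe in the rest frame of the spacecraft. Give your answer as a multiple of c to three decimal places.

+0.715c

Invert the composition law: u' = (u − v)/(1 − uv/c²).
u' = (0.991 − 0.947) / (1 − (0.991)(0.947)) = 0.0440/0.0615 = 0.7152.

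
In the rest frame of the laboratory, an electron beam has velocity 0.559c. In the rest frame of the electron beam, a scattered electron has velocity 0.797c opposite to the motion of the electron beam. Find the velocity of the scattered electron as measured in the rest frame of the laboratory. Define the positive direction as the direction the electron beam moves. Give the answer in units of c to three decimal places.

With v = 0.559 and u' = -0.797 (in units of c),
u = (u' + v)/(1 + u'v/c²):
u = (-0.797 + 0.559) / (1 + (-0.797)·0.559) = -0.2380/0.5545 = -0.4292

-0.429c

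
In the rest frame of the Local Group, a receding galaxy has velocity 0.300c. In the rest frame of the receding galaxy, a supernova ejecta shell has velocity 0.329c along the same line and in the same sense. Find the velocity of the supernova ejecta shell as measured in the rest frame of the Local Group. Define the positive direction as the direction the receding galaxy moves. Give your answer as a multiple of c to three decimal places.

0.572c

With v = 0.300 and u' = 0.329 (in units of c),
u = (u' + v)/(1 + u'v/c²):
u = (0.329 + 0.300) / (1 + 0.329·0.300) = 0.6290/1.0987 = 0.5725
(Galilean addition would give +0.629c.)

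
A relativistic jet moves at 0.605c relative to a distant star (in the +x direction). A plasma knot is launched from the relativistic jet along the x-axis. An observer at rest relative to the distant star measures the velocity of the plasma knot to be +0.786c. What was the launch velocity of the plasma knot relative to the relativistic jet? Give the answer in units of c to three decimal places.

+0.345c

Invert the composition law: u' = (u − v)/(1 − uv/c²).
u' = (0.786 − 0.605) / (1 − (0.786)(0.605)) = 0.1810/0.5245 = 0.3451.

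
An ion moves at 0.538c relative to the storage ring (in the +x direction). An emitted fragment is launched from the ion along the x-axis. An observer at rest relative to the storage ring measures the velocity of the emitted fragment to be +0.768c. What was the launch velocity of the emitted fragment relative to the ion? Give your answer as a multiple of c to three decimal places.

+0.392c

Invert the composition law: u' = (u − v)/(1 − uv/c²).
u' = (0.768 − 0.538) / (1 − (0.768)(0.538)) = 0.2300/0.5868 = 0.3919.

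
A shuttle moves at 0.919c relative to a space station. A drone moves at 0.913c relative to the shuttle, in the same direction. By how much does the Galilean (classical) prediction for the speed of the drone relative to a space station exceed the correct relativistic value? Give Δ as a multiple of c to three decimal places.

Galilean: u_cl = 0.913 + 0.919 = 1.8320.
Relativistic: u_rel = (0.913 + 0.919) / (1 + 0.913·0.919) = 1.8320/1.8390 = 0.9962.
Δ = 1.8320 − 0.9962 = 0.8358.
(The classical prediction exceeds c; the relativistic result does not.)

Δ = 0.836c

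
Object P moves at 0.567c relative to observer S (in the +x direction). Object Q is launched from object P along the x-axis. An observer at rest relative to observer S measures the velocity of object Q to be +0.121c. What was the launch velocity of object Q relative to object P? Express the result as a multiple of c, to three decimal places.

-0.479c

Invert the composition law: u' = (u − v)/(1 − uv/c²).
u' = (0.121 − 0.567) / (1 − (0.121)(0.567)) = -0.4460/0.9314 = -0.4789.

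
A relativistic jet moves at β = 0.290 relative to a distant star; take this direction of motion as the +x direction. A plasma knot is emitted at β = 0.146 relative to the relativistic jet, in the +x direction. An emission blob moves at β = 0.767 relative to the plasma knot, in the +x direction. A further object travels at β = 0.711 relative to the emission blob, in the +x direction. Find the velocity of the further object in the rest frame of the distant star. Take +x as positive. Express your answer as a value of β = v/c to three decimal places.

Apply u = (u' + v)/(1 + u'v/c²) successively, working outward toward the distant star.
Start: velocity of the relativistic jet relative to the distant star = 0.2900c.
Compose with the plasma knot (u' = 0.146 in the relativistic jet frame): u_1 = (0.146 + 0.290) / (1 + 0.146·0.290) = 0.4360/1.0423 = 0.4183.
Compose with the emission blob (u' = 0.767 in the plasma knot frame): u_2 = (0.767 + 0.418) / (1 + 0.767·0.418) = 1.1853/1.3208 = 0.8974.
Compose with the further object (u' = 0.711 in the emission blob frame): u_3 = (0.711 + 0.897) / (1 + 0.711·0.897) = 1.6084/1.6380 = 0.9819.

β = 0.982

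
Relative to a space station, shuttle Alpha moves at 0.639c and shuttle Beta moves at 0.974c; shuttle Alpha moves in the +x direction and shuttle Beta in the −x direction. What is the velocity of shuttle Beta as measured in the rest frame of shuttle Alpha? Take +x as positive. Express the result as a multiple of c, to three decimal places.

-0.994c

β_A = 0.639, β_B = -0.974.
Transform to A's frame with the inverse velocity-addition law: u' = (u − v)/(1 − uv/c²), taking u = β_B and v = β_A.
u' = (-0.974 − 0.639) / (1 − (0.639)(-0.974)) = -1.6130/1.6224 = -0.9942.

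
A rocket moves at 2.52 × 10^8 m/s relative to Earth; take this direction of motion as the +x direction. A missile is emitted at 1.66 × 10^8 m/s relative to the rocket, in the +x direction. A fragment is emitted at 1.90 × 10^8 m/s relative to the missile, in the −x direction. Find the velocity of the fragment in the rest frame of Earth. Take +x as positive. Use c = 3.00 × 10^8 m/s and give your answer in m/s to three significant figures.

Apply u = (u' + v)/(1 + u'v/c²) successively, working outward toward Earth.
(Dividing each given speed by c = 3.00 × 10^8 m/s to work in units of c.)
Start: velocity of the rocket relative to Earth = 0.8400c.
Compose with the missile (u' = 0.553 in the rocket frame): u_1 = (0.553 + 0.840) / (1 + 0.553·0.840) = 1.3933/1.4648 = 0.9512.
Compose with the fragment (u' = -0.633 in the missile frame): u_2 = (-0.633 + 0.951) / (1 + (-0.633)·0.951) = 0.3179/0.3976 = 0.7996.
So u = 0.7996 × 3.00 × 10^8 m/s.

+2.40 × 10^8 m/s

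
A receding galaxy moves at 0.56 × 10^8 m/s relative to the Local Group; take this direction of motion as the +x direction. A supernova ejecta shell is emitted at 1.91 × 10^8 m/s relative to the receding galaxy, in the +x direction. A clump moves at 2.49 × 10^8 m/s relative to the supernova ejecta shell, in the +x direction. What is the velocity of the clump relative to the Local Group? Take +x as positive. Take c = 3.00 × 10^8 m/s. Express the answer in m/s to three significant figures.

Apply u = (u' + v)/(1 + u'v/c²) successively, working outward toward the Local Group.
(Dividing each given speed by c = 3.00 × 10^8 m/s to work in units of c.)
Start: velocity of the receding galaxy relative to the Local Group = 0.1867c.
Compose with the supernova ejecta shell (u' = 0.637 in the receding galaxy frame): u_1 = (0.637 + 0.187) / (1 + 0.637·0.187) = 0.8233/1.1188 = 0.7359.
Compose with the clump (u' = 0.830 in the supernova ejecta shell frame): u_2 = (0.830 + 0.736) / (1 + 0.830·0.736) = 1.5659/1.6108 = 0.9721.
So u = 0.9721 × 3.00 × 10^8 m/s.

2.92 × 10^8 m/s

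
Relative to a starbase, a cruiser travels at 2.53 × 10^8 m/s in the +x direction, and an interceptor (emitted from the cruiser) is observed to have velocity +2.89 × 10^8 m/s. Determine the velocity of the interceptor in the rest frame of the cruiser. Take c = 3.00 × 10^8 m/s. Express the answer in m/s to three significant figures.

v = 0.843c, u = 0.963c.
Invert the composition law: u' = (u − v)/(1 − uv/c²).
u' = (0.963 − 0.843) / (1 − (0.963)(0.843)) = 0.1200/0.1876 = 0.6397.
u' = 0.6397 × 3.00 × 10^8 m/s.

+1.92 × 10^8 m/s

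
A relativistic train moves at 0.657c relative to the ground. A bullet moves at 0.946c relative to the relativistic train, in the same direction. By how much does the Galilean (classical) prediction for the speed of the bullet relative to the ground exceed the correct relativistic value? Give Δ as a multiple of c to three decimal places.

Δ = 0.614c

Galilean: u_cl = 0.946 + 0.657 = 1.6030.
Relativistic: u_rel = (0.946 + 0.657) / (1 + 0.946·0.657) = 1.6030/1.6215 = 0.9886.
Δ = 1.6030 − 0.9886 = 0.6144.
(The classical prediction exceeds c; the relativistic result does not.)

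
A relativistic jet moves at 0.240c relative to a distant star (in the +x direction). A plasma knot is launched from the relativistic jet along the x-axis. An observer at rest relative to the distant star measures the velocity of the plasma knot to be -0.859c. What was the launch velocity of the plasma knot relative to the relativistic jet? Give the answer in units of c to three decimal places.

-0.911c

Invert the composition law: u' = (u − v)/(1 − uv/c²).
u' = (-0.859 − 0.240) / (1 − (-0.859)(0.240)) = -1.0990/1.2062 = -0.9112.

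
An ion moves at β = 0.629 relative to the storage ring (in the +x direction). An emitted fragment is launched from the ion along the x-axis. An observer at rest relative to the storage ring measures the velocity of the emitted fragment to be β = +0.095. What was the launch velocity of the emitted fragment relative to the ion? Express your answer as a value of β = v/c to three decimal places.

β = -0.568

Invert the composition law: u' = (u − v)/(1 − uv/c²).
u' = (0.095 − 0.629) / (1 − (0.095)(0.629)) = -0.5340/0.9402 = -0.5679.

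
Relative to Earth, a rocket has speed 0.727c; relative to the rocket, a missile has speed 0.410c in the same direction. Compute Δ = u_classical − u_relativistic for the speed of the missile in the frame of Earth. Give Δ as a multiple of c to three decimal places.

Galilean: u_cl = 0.410 + 0.727 = 1.1370.
Relativistic: u_rel = (0.410 + 0.727) / (1 + 0.410·0.727) = 1.1370/1.2981 = 0.8759.
Δ = 1.1370 − 0.8759 = 0.2611.
(The classical prediction exceeds c; the relativistic result does not.)

Δ = 0.261c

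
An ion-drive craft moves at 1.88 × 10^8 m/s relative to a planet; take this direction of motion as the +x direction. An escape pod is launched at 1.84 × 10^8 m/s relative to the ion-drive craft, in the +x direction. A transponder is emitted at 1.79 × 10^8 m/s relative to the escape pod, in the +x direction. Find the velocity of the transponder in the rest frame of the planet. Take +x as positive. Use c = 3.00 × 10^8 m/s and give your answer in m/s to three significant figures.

Apply u = (u' + v)/(1 + u'v/c²) successively, working outward toward the planet.
(Dividing each given speed by c = 3.00 × 10^8 m/s to work in units of c.)
Start: velocity of the ion-drive craft relative to the planet = 0.6267c.
Compose with the escape pod (u' = 0.613 in the ion-drive craft frame): u_1 = (0.613 + 0.627) / (1 + 0.613·0.627) = 1.2400/1.3844 = 0.8957.
Compose with the transponder (u' = 0.597 in the escape pod frame): u_2 = (0.597 + 0.896) / (1 + 0.597·0.896) = 1.4924/1.5344 = 0.9726.
So u = 0.9726 × 3.00 × 10^8 m/s.

2.92 × 10^8 m/s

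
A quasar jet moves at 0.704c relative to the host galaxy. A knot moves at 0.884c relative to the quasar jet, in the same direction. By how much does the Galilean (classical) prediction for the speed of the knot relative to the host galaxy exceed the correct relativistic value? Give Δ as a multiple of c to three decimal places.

Galilean: u_cl = 0.884 + 0.704 = 1.5880.
Relativistic: u_rel = (0.884 + 0.704) / (1 + 0.884·0.704) = 1.5880/1.6223 = 0.9788.
Δ = 1.5880 − 0.9788 = 0.6092.
(The classical prediction exceeds c; the relativistic result does not.)

Δ = 0.609c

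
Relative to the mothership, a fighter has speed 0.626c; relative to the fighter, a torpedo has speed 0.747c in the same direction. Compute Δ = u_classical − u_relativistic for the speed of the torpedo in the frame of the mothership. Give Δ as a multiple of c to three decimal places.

Δ = 0.437c

Galilean: u_cl = 0.747 + 0.626 = 1.3730.
Relativistic: u_rel = (0.747 + 0.626) / (1 + 0.747·0.626) = 1.3730/1.4676 = 0.9355.
Δ = 1.3730 − 0.9355 = 0.4375.
(The classical prediction exceeds c; the relativistic result does not.)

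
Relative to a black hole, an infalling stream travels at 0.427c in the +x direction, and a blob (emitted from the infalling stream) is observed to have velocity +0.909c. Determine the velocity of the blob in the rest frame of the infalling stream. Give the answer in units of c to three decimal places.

+0.788c

Invert the composition law: u' = (u − v)/(1 − uv/c²).
u' = (0.909 − 0.427) / (1 − (0.909)(0.427)) = 0.4820/0.6119 = 0.7878.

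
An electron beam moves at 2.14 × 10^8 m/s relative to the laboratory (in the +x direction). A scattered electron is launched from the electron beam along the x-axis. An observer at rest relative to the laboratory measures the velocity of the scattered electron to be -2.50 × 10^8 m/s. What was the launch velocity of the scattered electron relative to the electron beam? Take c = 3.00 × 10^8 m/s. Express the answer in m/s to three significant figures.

v = 0.713c, u = -0.833c.
Invert the composition law: u' = (u − v)/(1 − uv/c²).
u' = (-0.833 − 0.713) / (1 − (-0.833)(0.713)) = -1.5467/1.5944 = -0.9700.
u' = -0.9700 × 3.00 × 10^8 m/s.

-2.91 × 10^8 m/s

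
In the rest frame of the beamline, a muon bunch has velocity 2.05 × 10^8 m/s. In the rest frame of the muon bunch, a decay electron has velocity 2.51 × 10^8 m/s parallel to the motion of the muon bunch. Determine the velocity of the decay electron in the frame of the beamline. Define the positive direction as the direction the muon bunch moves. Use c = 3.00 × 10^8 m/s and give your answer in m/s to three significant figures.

2.90 × 10^8 m/s

In units of c (dividing by 3.00 × 10^8 m/s): v = 0.683, u' = 0.837.
u = (u' + v)/(1 + u'v/c²):
u = (0.837 + 0.683) / (1 + 0.837·0.683) = 1.5200/1.5717 = 0.9671
Converting back: u = 0.9671 × 3.00 × 10^8 m/s.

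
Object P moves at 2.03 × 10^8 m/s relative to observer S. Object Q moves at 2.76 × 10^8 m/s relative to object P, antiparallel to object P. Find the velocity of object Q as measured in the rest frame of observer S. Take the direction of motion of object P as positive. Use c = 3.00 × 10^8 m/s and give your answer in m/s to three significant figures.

-1.93 × 10^8 m/s

In units of c (dividing by 3.00 × 10^8 m/s): v = 0.677, u' = -0.920.
u = (u' + v)/(1 + u'v/c²):
u = (-0.920 + 0.677) / (1 + (-0.920)·0.677) = -0.2433/0.3775 = -0.6446
Converting back: u = -0.6446 × 3.00 × 10^8 m/s.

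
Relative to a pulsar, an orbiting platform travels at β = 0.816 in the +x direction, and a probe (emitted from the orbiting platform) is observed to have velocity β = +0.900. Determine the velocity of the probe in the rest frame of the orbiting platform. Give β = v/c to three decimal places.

Invert the composition law: u' = (u − v)/(1 − uv/c²).
u' = (0.900 − 0.816) / (1 − (0.900)(0.816)) = 0.0840/0.2656 = 0.3163.

β = +0.316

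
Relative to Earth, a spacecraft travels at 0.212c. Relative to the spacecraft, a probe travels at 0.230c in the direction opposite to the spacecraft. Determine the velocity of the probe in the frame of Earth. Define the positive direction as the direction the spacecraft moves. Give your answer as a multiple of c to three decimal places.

-0.019c

With v = 0.212 and u' = -0.230 (in units of c),
u = (u' + v)/(1 + u'v/c²):
u = (-0.230 + 0.212) / (1 + (-0.230)·0.212) = -0.0180/0.9512 = -0.0189
(Galilean addition would give -0.018c.)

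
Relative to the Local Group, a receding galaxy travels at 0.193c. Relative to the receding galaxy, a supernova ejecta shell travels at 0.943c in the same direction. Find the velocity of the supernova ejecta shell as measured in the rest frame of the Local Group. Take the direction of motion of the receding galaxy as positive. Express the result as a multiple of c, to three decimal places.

With v = 0.193 and u' = 0.943 (in units of c),
u = (u' + v)/(1 + u'v/c²):
u = (0.943 + 0.193) / (1 + 0.943·0.193) = 1.1360/1.1820 = 0.9611

0.961c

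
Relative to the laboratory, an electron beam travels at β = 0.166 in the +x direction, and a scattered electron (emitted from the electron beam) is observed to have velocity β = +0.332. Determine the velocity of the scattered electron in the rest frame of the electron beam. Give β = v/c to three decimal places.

β = +0.176

Invert the composition law: u' = (u − v)/(1 − uv/c²).
u' = (0.332 − 0.166) / (1 − (0.332)(0.166)) = 0.1660/0.9449 = 0.1757.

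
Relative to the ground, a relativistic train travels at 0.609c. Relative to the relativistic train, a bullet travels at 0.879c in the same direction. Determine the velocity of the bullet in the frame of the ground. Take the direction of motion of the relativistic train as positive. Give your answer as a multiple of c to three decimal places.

With v = 0.609 and u' = 0.879 (in units of c),
u = (u' + v)/(1 + u'v/c²):
u = (0.879 + 0.609) / (1 + 0.879·0.609) = 1.4880/1.5353 = 0.9692
(Galilean addition would give +1.488c, exceeding c.)

0.969c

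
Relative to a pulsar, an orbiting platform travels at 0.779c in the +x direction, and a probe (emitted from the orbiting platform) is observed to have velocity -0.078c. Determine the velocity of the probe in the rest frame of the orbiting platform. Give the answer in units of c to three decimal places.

-0.808c

Invert the composition law: u' = (u − v)/(1 − uv/c²).
u' = (-0.078 − 0.779) / (1 − (-0.078)(0.779)) = -0.8570/1.0608 = -0.8079.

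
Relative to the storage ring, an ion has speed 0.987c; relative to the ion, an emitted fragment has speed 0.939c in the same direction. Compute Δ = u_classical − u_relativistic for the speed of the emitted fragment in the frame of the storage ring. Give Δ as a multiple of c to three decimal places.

Galilean: u_cl = 0.939 + 0.987 = 1.9260.
Relativistic: u_rel = (0.939 + 0.987) / (1 + 0.939·0.987) = 1.9260/1.9268 = 0.9996.
Δ = 1.9260 − 0.9996 = 0.9264.
(The classical prediction exceeds c; the relativistic result does not.)

Δ = 0.926c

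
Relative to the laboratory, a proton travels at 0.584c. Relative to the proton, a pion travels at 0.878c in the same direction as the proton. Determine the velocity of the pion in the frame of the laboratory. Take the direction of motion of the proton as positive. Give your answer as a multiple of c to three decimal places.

With v = 0.584 and u' = 0.878 (in units of c),
u = (u' + v)/(1 + u'v/c²):
u = (0.878 + 0.584) / (1 + 0.878·0.584) = 1.4620/1.5128 = 0.9665

0.966c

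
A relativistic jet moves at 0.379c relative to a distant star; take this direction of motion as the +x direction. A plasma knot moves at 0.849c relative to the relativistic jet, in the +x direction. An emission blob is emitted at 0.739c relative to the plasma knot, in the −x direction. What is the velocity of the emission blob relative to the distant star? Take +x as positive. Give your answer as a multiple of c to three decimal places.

Apply u = (u' + v)/(1 + u'v/c²) successively, working outward toward the distant star.
Start: velocity of the relativistic jet relative to the distant star = 0.3790c.
Compose with the plasma knot (u' = 0.849 in the relativistic jet frame): u_1 = (0.849 + 0.379) / (1 + 0.849·0.379) = 1.2280/1.3218 = 0.9291.
Compose with the emission blob (u' = -0.739 in the plasma knot frame): u_2 = (-0.739 + 0.929) / (1 + (-0.739)·0.929) = 0.1901/0.3134 = 0.6064.

+0.606c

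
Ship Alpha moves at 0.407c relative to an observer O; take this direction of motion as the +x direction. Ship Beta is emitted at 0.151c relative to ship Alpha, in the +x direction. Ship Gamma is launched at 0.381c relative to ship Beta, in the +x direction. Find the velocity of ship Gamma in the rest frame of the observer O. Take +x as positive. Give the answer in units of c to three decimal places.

0.755c

Apply u = (u' + v)/(1 + u'v/c²) successively, working outward toward the observer O.
Start: velocity of ship Alpha relative to the observer O = 0.4070c.
Compose with ship Beta (u' = 0.151 in ship Alpha frame): u_1 = (0.151 + 0.407) / (1 + 0.151·0.407) = 0.5580/1.0615 = 0.5257.
Compose with ship Gamma (u' = 0.381 in ship Beta frame): u_2 = (0.381 + 0.526) / (1 + 0.381·0.526) = 0.9067/1.2003 = 0.7554.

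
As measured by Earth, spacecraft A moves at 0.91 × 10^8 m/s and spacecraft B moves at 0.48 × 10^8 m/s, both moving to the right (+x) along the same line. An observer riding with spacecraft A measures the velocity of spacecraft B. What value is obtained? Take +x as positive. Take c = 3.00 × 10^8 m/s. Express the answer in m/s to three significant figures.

-4.52 × 10^7 m/s

β_A = 0.303, β_B = 0.160 (dividing each by c = 3.00 × 10^8 m/s).
Transform to A's frame with the inverse velocity-addition law: u' = (u − v)/(1 − uv/c²), taking u = β_B and v = β_A.
u' = (0.160 − 0.303) / (1 − (0.303)(0.160)) = -0.1433/0.9515 = -0.1506.
u' = -0.1506 × 3.00 × 10^8 m/s.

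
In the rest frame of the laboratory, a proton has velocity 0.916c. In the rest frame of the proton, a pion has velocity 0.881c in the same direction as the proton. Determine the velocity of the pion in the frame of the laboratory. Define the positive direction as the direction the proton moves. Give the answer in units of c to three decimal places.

With v = 0.916 and u' = 0.881 (in units of c),
u = (u' + v)/(1 + u'v/c²):
u = (0.881 + 0.916) / (1 + 0.881·0.916) = 1.7970/1.8070 = 0.9945

0.994c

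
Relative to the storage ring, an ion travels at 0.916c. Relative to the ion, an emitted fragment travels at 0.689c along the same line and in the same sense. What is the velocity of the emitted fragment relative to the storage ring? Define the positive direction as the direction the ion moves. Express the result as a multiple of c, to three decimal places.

With v = 0.916 and u' = 0.689 (in units of c),
u = (u' + v)/(1 + u'v/c²):
u = (0.689 + 0.916) / (1 + 0.689·0.916) = 1.6050/1.6311 = 0.9840
(Galilean addition would give +1.605c, exceeding c.)

0.984c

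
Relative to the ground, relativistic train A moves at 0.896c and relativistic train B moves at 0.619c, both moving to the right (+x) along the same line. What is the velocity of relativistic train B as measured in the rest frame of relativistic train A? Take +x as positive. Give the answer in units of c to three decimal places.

β_A = 0.896, β_B = 0.619.
Transform to A's frame with the inverse velocity-addition law: u' = (u − v)/(1 − uv/c²), taking u = β_B and v = β_A.
u' = (0.619 − 0.896) / (1 − (0.896)(0.619)) = -0.2770/0.4454 = -0.6219.

-0.622c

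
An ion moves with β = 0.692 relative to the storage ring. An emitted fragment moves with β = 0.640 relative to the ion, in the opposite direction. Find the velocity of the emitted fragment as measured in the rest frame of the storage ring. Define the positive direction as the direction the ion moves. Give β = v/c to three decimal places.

β = +0.093

With v = 0.692 and u' = -0.640 (in units of c),
u = (u' + v)/(1 + u'v/c²):
u = (-0.640 + 0.692) / (1 + (-0.640)·0.692) = 0.0520/0.5571 = 0.0933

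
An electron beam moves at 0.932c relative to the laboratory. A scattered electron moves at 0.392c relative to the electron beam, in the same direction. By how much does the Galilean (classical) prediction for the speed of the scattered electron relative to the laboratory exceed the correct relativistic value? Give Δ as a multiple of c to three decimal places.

Δ = 0.354c

Galilean: u_cl = 0.392 + 0.932 = 1.3240.
Relativistic: u_rel = (0.392 + 0.932) / (1 + 0.392·0.932) = 1.3240/1.3653 = 0.9697.
Δ = 1.3240 − 0.9697 = 0.3543.
(The classical prediction exceeds c; the relativistic result does not.)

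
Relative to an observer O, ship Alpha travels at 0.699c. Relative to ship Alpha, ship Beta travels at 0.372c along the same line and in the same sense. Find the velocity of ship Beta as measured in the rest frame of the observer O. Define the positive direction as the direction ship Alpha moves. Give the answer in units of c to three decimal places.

0.850c

With v = 0.699 and u' = 0.372 (in units of c),
u = (u' + v)/(1 + u'v/c²):
u = (0.372 + 0.699) / (1 + 0.372·0.699) = 1.0710/1.2600 = 0.8500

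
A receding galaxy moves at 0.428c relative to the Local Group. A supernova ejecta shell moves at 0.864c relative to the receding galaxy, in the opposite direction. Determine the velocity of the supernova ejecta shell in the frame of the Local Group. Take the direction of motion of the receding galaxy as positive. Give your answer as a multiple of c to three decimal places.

With v = 0.428 and u' = -0.864 (in units of c),
u = (u' + v)/(1 + u'v/c²):
u = (-0.864 + 0.428) / (1 + (-0.864)·0.428) = -0.4360/0.6302 = -0.6918
(Galilean addition would give -0.436c.)

-0.692c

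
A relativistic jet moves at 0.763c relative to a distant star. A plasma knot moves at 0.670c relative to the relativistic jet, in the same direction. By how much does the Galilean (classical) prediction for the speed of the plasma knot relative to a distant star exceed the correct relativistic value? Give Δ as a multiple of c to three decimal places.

Galilean: u_cl = 0.670 + 0.763 = 1.4330.
Relativistic: u_rel = (0.670 + 0.763) / (1 + 0.670·0.763) = 1.4330/1.5112 = 0.9482.
Δ = 1.4330 − 0.9482 = 0.4848.
(The classical prediction exceeds c; the relativistic result does not.)

Δ = 0.485c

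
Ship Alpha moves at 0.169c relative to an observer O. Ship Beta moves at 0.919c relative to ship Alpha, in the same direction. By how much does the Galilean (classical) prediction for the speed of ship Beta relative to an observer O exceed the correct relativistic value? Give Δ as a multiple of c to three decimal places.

Galilean: u_cl = 0.919 + 0.169 = 1.0880.
Relativistic: u_rel = (0.919 + 0.169) / (1 + 0.919·0.169) = 1.0880/1.1553 = 0.9417.
Δ = 1.0880 − 0.9417 = 0.1463.
(The classical prediction exceeds c; the relativistic result does not.)

Δ = 0.146c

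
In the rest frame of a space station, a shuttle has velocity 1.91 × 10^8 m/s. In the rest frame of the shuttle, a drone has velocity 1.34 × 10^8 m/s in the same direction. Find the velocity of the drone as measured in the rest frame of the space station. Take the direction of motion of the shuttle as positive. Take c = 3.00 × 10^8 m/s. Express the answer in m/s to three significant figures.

2.53 × 10^8 m/s

In units of c (dividing by 3.00 × 10^8 m/s): v = 0.637, u' = 0.447.
u = (u' + v)/(1 + u'v/c²):
u = (0.447 + 0.637) / (1 + 0.447·0.637) = 1.0833/1.2844 = 0.8435
Converting back: u = 0.8435 × 3.00 × 10^8 m/s.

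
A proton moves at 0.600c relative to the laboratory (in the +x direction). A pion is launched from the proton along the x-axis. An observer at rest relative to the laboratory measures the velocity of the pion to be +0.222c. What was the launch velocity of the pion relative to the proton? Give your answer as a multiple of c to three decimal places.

Invert the composition law: u' = (u − v)/(1 − uv/c²).
u' = (0.222 − 0.600) / (1 − (0.222)(0.600)) = -0.3780/0.8668 = -0.4361.

-0.436c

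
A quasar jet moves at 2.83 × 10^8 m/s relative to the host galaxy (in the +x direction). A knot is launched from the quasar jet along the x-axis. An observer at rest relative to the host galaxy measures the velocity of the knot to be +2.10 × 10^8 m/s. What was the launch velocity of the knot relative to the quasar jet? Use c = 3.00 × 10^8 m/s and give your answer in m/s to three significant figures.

-2.15 × 10^8 m/s

v = 0.943c, u = 0.700c.
Invert the composition law: u' = (u − v)/(1 − uv/c²).
u' = (0.700 − 0.943) / (1 − (0.700)(0.943)) = -0.2433/0.3397 = -0.7164.
u' = -0.7164 × 3.00 × 10^8 m/s.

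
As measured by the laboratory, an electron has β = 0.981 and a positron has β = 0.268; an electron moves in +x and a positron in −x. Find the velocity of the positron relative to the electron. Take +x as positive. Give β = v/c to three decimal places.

β_A = 0.981, β_B = -0.268.
Transform to A's frame with the inverse velocity-addition law: u' = (u − v)/(1 − uv/c²), taking u = β_B and v = β_A.
u' = (-0.268 − 0.981) / (1 − (0.981)(-0.268)) = -1.2490/1.2629 = -0.9890.

β = -0.989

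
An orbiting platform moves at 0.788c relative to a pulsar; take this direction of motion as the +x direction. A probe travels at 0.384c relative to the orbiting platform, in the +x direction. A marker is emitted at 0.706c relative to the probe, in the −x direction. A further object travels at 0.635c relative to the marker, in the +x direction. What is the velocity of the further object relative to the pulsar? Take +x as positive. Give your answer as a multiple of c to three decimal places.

Apply u = (u' + v)/(1 + u'v/c²) successively, working outward toward the pulsar.
Start: velocity of the orbiting platform relative to the pulsar = 0.7880c.
Compose with the probe (u' = 0.384 in the orbiting platform frame): u_1 = (0.384 + 0.788) / (1 + 0.384·0.788) = 1.1720/1.3026 = 0.8997.
Compose with the marker (u' = -0.706 in the probe frame): u_2 = (-0.706 + 0.900) / (1 + (-0.706)·0.900) = 0.1937/0.3648 = 0.5311.
Compose with the further object (u' = 0.635 in the marker frame): u_3 = (0.635 + 0.531) / (1 + 0.635·0.531) = 1.1661/1.3373 = 0.8720.

+0.872c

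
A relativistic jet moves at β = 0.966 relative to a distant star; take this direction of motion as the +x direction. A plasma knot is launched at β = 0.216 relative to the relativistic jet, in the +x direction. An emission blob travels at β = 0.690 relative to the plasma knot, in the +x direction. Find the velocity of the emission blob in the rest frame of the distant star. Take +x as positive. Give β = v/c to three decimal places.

β = 0.996

Apply u = (u' + v)/(1 + u'v/c²) successively, working outward toward the distant star.
Start: velocity of the relativistic jet relative to the distant star = 0.9660c.
Compose with the plasma knot (u' = 0.216 in the relativistic jet frame): u_1 = (0.216 + 0.966) / (1 + 0.216·0.966) = 1.1820/1.2087 = 0.9779.
Compose with the emission blob (u' = 0.690 in the plasma knot frame): u_2 = (0.690 + 0.978) / (1 + 0.690·0.978) = 1.6679/1.6748 = 0.9959.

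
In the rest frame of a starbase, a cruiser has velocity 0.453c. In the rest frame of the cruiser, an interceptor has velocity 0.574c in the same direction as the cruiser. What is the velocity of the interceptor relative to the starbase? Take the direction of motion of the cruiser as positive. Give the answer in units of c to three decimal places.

With v = 0.453 and u' = 0.574 (in units of c),
u = (u' + v)/(1 + u'v/c²):
u = (0.574 + 0.453) / (1 + 0.574·0.453) = 1.0270/1.2600 = 0.8151
(Galilean addition would give +1.027c, exceeding c.)

0.815c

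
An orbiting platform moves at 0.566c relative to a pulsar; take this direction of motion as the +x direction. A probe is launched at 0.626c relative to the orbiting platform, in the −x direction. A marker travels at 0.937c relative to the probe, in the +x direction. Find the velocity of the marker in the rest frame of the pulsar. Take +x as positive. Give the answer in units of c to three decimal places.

+0.925c

Apply u = (u' + v)/(1 + u'v/c²) successively, working outward toward the pulsar.
Start: velocity of the orbiting platform relative to the pulsar = 0.5660c.
Compose with the probe (u' = -0.626 in the orbiting platform frame): u_1 = (-0.626 + 0.566) / (1 + (-0.626)·0.566) = -0.0600/0.6457 = -0.0929.
Compose with the marker (u' = 0.937 in the probe frame): u_2 = (0.937 + (-0.093)) / (1 + 0.937·(-0.093)) = 0.8441/0.9129 = 0.9246.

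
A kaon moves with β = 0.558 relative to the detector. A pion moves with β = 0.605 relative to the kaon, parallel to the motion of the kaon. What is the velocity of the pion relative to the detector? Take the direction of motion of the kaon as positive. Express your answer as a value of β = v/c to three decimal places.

β = 0.869

With v = 0.558 and u' = 0.605 (in units of c),
u = (u' + v)/(1 + u'v/c²):
u = (0.605 + 0.558) / (1 + 0.605·0.558) = 1.1630/1.3376 = 0.8695
(Galilean addition would give +1.163c, exceeding c.)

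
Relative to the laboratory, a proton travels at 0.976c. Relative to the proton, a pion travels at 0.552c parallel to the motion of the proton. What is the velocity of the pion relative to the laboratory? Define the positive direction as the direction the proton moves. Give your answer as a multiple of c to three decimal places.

With v = 0.976 and u' = 0.552 (in units of c),
u = (u' + v)/(1 + u'v/c²):
u = (0.552 + 0.976) / (1 + 0.552·0.976) = 1.5280/1.5388 = 0.9930
(Galilean addition would give +1.528c, exceeding c.)

0.993c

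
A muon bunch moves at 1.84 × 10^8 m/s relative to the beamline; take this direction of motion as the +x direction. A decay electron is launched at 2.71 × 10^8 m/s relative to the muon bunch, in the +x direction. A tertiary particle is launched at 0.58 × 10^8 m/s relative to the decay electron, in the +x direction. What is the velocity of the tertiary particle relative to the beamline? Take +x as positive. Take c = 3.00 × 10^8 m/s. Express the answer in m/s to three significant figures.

2.95 × 10^8 m/s

Apply u = (u' + v)/(1 + u'v/c²) successively, working outward toward the beamline.
(Dividing each given speed by c = 3.00 × 10^8 m/s to work in units of c.)
Start: velocity of the muon bunch relative to the beamline = 0.6133c.
Compose with the decay electron (u' = 0.903 in the muon bunch frame): u_1 = (0.903 + 0.613) / (1 + 0.903·0.613) = 1.5167/1.5540 = 0.9759.
Compose with the tertiary particle (u' = 0.193 in the decay electron frame): u_2 = (0.193 + 0.976) / (1 + 0.193·0.976) = 1.1693/1.1887 = 0.9837.
So u = 0.9837 × 3.00 × 10^8 m/s.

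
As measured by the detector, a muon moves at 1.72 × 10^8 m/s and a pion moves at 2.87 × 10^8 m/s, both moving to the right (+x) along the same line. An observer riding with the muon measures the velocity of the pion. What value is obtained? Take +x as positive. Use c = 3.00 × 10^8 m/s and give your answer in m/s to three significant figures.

+2.55 × 10^8 m/s

β_A = 0.573, β_B = 0.957 (dividing each by c = 3.00 × 10^8 m/s).
Transform to A's frame with the inverse velocity-addition law: u' = (u − v)/(1 − uv/c²), taking u = β_B and v = β_A.
u' = (0.957 − 0.573) / (1 − (0.573)(0.957)) = 0.3833/0.4515 = 0.8490.
u' = 0.8490 × 3.00 × 10^8 m/s.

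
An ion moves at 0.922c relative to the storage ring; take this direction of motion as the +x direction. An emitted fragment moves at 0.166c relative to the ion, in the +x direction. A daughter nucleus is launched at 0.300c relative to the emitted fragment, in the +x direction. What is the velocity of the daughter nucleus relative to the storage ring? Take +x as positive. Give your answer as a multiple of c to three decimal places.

0.969c

Apply u = (u' + v)/(1 + u'v/c²) successively, working outward toward the storage ring.
Start: velocity of the ion relative to the storage ring = 0.9220c.
Compose with the emitted fragment (u' = 0.166 in the ion frame): u_1 = (0.166 + 0.922) / (1 + 0.166·0.922) = 1.0880/1.1531 = 0.9436.
Compose with the daughter nucleus (u' = 0.300 in the emitted fragment frame): u_2 = (0.300 + 0.944) / (1 + 0.300·0.944) = 1.2436/1.2831 = 0.9692.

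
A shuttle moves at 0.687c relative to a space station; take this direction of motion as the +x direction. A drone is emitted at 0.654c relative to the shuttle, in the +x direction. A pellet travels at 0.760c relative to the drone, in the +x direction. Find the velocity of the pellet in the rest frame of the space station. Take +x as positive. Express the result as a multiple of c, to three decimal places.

0.989c

Apply u = (u' + v)/(1 + u'v/c²) successively, working outward toward the space station.
Start: velocity of the shuttle relative to the space station = 0.6870c.
Compose with the drone (u' = 0.654 in the shuttle frame): u_1 = (0.654 + 0.687) / (1 + 0.654·0.687) = 1.3410/1.4493 = 0.9253.
Compose with the pellet (u' = 0.760 in the drone frame): u_2 = (0.760 + 0.925) / (1 + 0.760·0.925) = 1.6853/1.7032 = 0.9895.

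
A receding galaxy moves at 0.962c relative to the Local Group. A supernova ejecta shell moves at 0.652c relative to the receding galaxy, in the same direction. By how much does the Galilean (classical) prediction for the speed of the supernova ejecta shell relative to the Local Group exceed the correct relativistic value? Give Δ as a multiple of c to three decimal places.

Δ = 0.622c

Galilean: u_cl = 0.652 + 0.962 = 1.6140.
Relativistic: u_rel = (0.652 + 0.962) / (1 + 0.652·0.962) = 1.6140/1.6272 = 0.9919.
Δ = 1.6140 − 0.9919 = 0.6221.
(The classical prediction exceeds c; the relativistic result does not.)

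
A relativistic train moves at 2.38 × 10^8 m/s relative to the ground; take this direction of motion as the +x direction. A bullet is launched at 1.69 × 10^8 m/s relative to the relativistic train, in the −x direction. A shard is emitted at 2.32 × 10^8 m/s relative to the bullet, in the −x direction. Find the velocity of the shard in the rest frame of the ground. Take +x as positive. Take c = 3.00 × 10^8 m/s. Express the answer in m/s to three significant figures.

-1.58 × 10^8 m/s

Apply u = (u' + v)/(1 + u'v/c²) successively, working outward toward the ground.
(Dividing each given speed by c = 3.00 × 10^8 m/s to work in units of c.)
Start: velocity of the relativistic train relative to the ground = 0.7933c.
Compose with the bullet (u' = -0.563 in the relativistic train frame): u_1 = (-0.563 + 0.793) / (1 + (-0.563)·0.793) = 0.2300/0.5531 = 0.4158.
Compose with the shard (u' = -0.773 in the bullet frame): u_2 = (-0.773 + 0.416) / (1 + (-0.773)·0.416) = -0.3575/0.6784 = -0.5269.
So u = -0.5269 × 3.00 × 10^8 m/s.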